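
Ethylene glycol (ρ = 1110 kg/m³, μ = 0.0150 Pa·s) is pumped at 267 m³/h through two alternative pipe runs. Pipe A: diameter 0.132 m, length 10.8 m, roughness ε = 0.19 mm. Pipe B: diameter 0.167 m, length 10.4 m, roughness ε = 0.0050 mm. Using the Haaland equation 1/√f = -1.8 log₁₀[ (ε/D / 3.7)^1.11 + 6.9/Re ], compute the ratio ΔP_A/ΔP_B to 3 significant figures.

Pipe A: V = Q/A = 0.07417/0.01368 = 5.42 m/s; Re = 5.294e+04; ε/D = 0.00144; Haaland → f = 0.02475; ΔP_A = f(L/D)(ρV²/2) = 3.301e+04 Pa.
Pipe B: V = Q/A = 0.07417/0.0219 = 3.386 m/s; Re = 4.184e+04; ε/D = 2.99e-05; Haaland → f = 0.02164; ΔP_B = f(L/D)(ρV²/2) = 8573 Pa.
ΔP_A/ΔP_B = 3.301e+04/8573 = 3.85.

ΔP_A/ΔP_B ≈ 3.85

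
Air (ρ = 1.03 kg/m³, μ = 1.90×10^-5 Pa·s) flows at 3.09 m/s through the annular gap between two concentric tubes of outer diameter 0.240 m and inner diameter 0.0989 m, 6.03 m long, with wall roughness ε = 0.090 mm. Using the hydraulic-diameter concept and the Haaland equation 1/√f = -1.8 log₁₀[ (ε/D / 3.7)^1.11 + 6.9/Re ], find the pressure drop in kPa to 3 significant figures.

Hydraulic diameter D_h = 4A/P = D_o - D_i = 0.24 - 0.0989 = 0.1411 m.
Re = ρVD_h/μ = 1.03·3.09·0.1411/1.9e-05 = 2.364e+04.
ε/D_h = 9e-05/0.1411 = 0.000638; Haaland gives 1/√f = -1.8 log₁₀[6.65e-05+0.000292] = 6.202, so f = 0.026.
ΔP = f(L/D_h)(ρV²/2) = 0.026·6.03/0.1411·4.917 = 5.463 Pa.
ΔP = 0.00546 kPa.

ΔP ≈ 0.00546 kPa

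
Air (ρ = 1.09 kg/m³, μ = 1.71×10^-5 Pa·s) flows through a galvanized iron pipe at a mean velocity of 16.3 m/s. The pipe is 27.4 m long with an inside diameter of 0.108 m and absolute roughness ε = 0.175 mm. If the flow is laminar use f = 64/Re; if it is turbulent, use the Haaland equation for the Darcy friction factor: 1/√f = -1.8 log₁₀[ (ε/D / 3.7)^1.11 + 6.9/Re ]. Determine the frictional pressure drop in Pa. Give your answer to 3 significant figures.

Reynolds number Re = ρVD/μ = 1.09 · 16.3 · 0.108 / 1.71e-05 = 1.122e+05.
Re > 4000 → turbulent. Relative roughness ε/D = 0.000175/0.108 = 0.00162. Haaland: 1/√f = -1.8 log₁₀[(0.00162/3.7)^1.11 + 6.9/1.122e+05] = -1.8 log₁₀[0.000187 + 6.15e-05] = 6.488, so f = 0.02375.
Darcy-Weisbach: ΔP = f(L/D)(ρV²/2) = 0.02375·(27.4/0.108)·(1.09·16.3²/2) = 0.02375·253.7·144.8 = 872.7 Pa.

ΔP ≈ 873 Pa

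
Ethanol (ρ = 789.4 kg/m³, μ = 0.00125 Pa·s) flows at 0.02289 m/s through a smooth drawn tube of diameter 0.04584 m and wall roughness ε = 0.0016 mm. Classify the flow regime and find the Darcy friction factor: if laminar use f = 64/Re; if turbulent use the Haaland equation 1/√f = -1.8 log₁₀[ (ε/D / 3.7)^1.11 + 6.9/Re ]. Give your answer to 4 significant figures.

f ≈ 0.09658

Re = ρVD/μ = 789.4·0.02289·0.04584/0.00125 = 662.6.
Re < 2300 → laminar, so f = 64/Re = 0.09658 (roughness is irrelevant in laminar flow).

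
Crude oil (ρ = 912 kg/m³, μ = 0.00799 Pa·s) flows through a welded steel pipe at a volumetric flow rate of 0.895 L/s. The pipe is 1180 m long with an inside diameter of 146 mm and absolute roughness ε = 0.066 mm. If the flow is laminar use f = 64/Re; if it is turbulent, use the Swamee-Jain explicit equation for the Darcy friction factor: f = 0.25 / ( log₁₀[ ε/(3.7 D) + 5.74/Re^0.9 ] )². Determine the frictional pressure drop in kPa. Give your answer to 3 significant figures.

ΔP ≈ 0.757 kPa

Q = 0.895 L/s = 0.895/1000 = 0.000895 m³/s.
Cross-sectional area A = πD²/4 = π(0.146)²/4 = 0.01674 m²; mean velocity V = Q/A = 0.000895/0.01674 = 0.05346 m/s.
Reynolds number Re = ρVD/μ = 912 · 0.05346 · 0.146 / 0.00799 = 890.9.
Re < 2300 → laminar flow, so f = 64/Re = 64/890.9 = 0.07184 (the turbulent correlation is not needed).
Darcy-Weisbach: ΔP = f(L/D)(ρV²/2) = 0.07184·(1180/0.146)·(912·0.05346²/2) = 0.07184·8082·1.303 = 756.7 Pa.
ΔP = 756.7 Pa = 0.757 kPa.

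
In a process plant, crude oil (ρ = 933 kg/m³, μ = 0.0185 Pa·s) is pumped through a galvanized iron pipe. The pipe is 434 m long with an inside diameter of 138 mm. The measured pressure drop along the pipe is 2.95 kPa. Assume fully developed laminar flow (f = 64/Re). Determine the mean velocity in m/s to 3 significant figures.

For laminar flow, f = 64/Re with Re = ρVD/μ, so Darcy-Weisbach reduces to ΔP = 32μLV/D². Solving for V: V = ΔP·D²/(32μL) = 2950·(0.138)²/(32·0.0185·434) = 0.2187 m/s.
Check: Re = ρVD/μ = 933·0.2187·0.138/0.0185 = 1522 < 2300, so the laminar assumption holds.

V ≈ 0.219 m/s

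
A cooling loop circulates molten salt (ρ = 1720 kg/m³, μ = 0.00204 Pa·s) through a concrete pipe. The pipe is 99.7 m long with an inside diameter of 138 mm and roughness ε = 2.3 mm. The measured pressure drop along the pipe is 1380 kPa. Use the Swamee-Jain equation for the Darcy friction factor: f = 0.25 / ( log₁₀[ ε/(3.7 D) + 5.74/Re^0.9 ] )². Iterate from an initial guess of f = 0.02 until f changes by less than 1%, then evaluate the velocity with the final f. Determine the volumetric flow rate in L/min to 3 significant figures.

Q ≈ 6270 L/min

Rearranging Darcy-Weisbach: V = √(2·ΔP·D/(f·L·ρ)). With ε/D = 0.0023/0.138 = 0.0167, iterate starting from f = 0.02:
  f = 0.02 → V = √(2·1.38e+06·0.138/(0.02·99.7·1720)) = 10.54 m/s; Re = ρVD/μ = 1.226e+06; f → 0.04548
  f = 0.04548 → V = 6.988 m/s; Re = 8.131e+05; f → 0.04551
Converged (Δf/f < 1%). With the final f = 0.04551: V = √(2·1.38e+06·0.138/(0.04551·99.7·1720)) = 6.986 m/s.
Q = V·A = 6.986·(π/4·0.138²) = 0.1045 m³/s = 6270 L/min.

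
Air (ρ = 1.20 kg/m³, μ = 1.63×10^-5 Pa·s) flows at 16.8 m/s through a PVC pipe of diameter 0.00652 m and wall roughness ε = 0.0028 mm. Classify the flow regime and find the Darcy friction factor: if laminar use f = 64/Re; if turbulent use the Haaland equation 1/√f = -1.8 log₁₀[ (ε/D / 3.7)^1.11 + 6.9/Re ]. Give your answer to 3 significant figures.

Re = ρVD/μ = 1.2·16.8·0.00652/1.63e-05 = 8064.
Re > 4000 → turbulent. ε/D = 2.8e-06/0.00652 = 0.000429; Haaland: 1/√f = -1.8 log₁₀[4.28e-05 + 0.000856] = 5.484, so f = 0.03325.

f ≈ 0.0333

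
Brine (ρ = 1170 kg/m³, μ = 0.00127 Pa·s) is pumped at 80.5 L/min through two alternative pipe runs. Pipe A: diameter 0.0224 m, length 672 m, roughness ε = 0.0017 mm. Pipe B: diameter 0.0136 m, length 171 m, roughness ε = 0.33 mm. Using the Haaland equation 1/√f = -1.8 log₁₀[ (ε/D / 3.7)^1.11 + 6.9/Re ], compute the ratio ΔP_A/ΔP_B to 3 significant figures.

Pipe A: V = Q/A = 0.001342/0.0003941 = 3.405 m/s; Re = 7.026e+04; ε/D = 7.59e-05; Haaland → f = 0.01947; ΔP_A = f(L/D)(ρV²/2) = 3.962e+06 Pa.
Pipe B: V = Q/A = 0.001342/0.0001453 = 9.236 m/s; Re = 1.157e+05; ε/D = 0.0243; Haaland → f = 0.05285; ΔP_B = f(L/D)(ρV²/2) = 3.316e+07 Pa.
ΔP_A/ΔP_B = 3.962e+06/3.316e+07 = 0.119.

ΔP_A/ΔP_B ≈ 0.119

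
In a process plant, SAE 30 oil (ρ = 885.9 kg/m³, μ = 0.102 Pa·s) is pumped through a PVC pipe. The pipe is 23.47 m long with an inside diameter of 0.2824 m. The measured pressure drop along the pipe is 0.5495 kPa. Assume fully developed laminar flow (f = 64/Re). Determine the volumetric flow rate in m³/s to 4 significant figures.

Q ≈ 0.03583 m³/s

For laminar flow, f = 64/Re with Re = ρVD/μ, so Darcy-Weisbach reduces to ΔP = 32μLV/D². Solving for V: V = ΔP·D²/(32μL) = 549.5·(0.2824)²/(32·0.102·23.47) = 0.572 m/s.
Check: Re = ρVD/μ = 885.9·0.572·0.2824/0.102 = 1403 < 2300, so the laminar assumption holds.
Q = V·A = 0.572·(π/4·0.2824²) = 0.03583 m³/s = 0.03583 m³/s.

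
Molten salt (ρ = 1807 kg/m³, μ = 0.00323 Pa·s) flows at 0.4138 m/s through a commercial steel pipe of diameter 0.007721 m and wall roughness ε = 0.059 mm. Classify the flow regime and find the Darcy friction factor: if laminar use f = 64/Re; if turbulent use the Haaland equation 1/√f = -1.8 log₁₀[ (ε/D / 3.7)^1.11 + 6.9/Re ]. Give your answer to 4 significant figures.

Re = ρVD/μ = 1807·0.4138·0.007721/0.00323 = 1787.
Re < 2300 → laminar, so f = 64/Re = 0.03581 (roughness is irrelevant in laminar flow).

f ≈ 0.03581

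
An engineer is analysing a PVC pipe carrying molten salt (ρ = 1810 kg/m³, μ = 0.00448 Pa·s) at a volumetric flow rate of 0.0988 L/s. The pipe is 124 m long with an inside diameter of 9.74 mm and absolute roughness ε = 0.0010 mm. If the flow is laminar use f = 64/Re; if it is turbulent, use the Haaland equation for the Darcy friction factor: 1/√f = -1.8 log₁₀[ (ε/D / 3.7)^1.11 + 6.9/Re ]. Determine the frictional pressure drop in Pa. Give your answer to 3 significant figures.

ΔP ≈ 756000 Pa

Q = 0.0988 L/s = 0.0988/1000 = 9.88e-05 m³/s.
Cross-sectional area A = πD²/4 = π(0.00974)²/4 = 7.451e-05 m²; mean velocity V = Q/A = 9.88e-05/7.451e-05 = 1.326 m/s.
Reynolds number Re = ρVD/μ = 1810 · 1.326 · 0.00974 / 0.00448 = 5218.
Re > 4000 → turbulent. Relative roughness ε/D = 1e-06/0.00974 = 0.000103. Haaland: 1/√f = -1.8 log₁₀[(0.000103/3.7)^1.11 + 6.9/5218] = -1.8 log₁₀[8.75e-06 + 0.00132] = 5.176, so f = 0.03732.
Darcy-Weisbach: ΔP = f(L/D)(ρV²/2) = 0.03732·(124/0.00974)·(1810·1.326²/2) = 0.03732·1.273e+04·1591 = 7.56e+05 Pa.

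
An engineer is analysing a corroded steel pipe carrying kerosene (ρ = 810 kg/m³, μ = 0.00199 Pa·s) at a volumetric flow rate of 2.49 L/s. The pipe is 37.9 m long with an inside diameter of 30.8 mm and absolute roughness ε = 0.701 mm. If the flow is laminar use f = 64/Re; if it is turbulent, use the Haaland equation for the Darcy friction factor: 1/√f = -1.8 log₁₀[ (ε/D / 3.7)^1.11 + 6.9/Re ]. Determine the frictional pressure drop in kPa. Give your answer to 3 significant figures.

ΔP ≈ 290 kPa

Q = 2.49 L/s = 2.49/1000 = 0.00249 m³/s.
Cross-sectional area A = πD²/4 = π(0.0308)²/4 = 0.0007451 m²; mean velocity V = Q/A = 0.00249/0.0007451 = 3.342 m/s.
Reynolds number Re = ρVD/μ = 810 · 3.342 · 0.0308 / 0.00199 = 4.19e+04.
Re > 4000 → turbulent. Relative roughness ε/D = 0.000701/0.0308 = 0.0228. Haaland: 1/√f = -1.8 log₁₀[(0.0228/3.7)^1.11 + 6.9/4.19e+04] = -1.8 log₁₀[0.00351 + 0.000165] = 4.382, so f = 0.05208.
Darcy-Weisbach: ΔP = f(L/D)(ρV²/2) = 0.05208·(37.9/0.0308)·(810·3.342²/2) = 0.05208·1231·4523 = 2.899e+05 Pa.
ΔP = 2.899e+05 Pa = 290 kPa.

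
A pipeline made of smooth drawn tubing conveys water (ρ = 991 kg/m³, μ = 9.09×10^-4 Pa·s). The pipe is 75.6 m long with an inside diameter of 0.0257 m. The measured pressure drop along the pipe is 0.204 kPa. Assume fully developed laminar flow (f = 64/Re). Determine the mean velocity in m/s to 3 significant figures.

V ≈ 0.0613 m/s

For laminar flow, f = 64/Re with Re = ρVD/μ, so Darcy-Weisbach reduces to ΔP = 32μLV/D². Solving for V: V = ΔP·D²/(32μL) = 204·(0.0257)²/(32·0.000909·75.6) = 0.06127 m/s.
Check: Re = ρVD/μ = 991·0.06127·0.0257/0.000909 = 1717 < 2300, so the laminar assumption holds.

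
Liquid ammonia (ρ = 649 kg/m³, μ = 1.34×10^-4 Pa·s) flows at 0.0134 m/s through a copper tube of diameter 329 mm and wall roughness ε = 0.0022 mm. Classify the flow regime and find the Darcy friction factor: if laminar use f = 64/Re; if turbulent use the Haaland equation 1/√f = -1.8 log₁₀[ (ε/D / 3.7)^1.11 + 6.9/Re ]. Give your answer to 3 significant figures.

f ≈ 0.0253

Re = ρVD/μ = 649·0.0134·0.329/0.000134 = 2.135e+04.
Re > 4000 → turbulent. ε/D = 2.2e-06/0.329 = 6.69e-06; Haaland: 1/√f = -1.8 log₁₀[4.22e-07 + 0.000323] = 6.282, so f = 0.02534.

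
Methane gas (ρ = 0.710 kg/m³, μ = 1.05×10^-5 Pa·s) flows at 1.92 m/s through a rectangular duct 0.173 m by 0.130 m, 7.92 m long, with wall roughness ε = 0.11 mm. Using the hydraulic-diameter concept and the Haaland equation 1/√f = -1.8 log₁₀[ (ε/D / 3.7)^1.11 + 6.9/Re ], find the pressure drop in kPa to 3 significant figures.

Hydraulic diameter D_h = 4A/P = 4·(0.173·0.13)/(2·(0.173+0.13)) = 0.08996/0.606 = 0.1484 m.
Re = ρVD_h/μ = 0.71·1.92·0.1484/1.05e-05 = 1.927e+04.
ε/D_h = 0.00011/0.1484 = 0.000741; Haaland gives 1/√f = -1.8 log₁₀[7.85e-05+0.000358] = 6.048, so f = 0.02734.
ΔP = f(L/D_h)(ρV²/2) = 0.02734·7.92/0.1484·1.309 = 1.909 Pa.
ΔP = 0.00191 kPa.

ΔP ≈ 0.00191 kPa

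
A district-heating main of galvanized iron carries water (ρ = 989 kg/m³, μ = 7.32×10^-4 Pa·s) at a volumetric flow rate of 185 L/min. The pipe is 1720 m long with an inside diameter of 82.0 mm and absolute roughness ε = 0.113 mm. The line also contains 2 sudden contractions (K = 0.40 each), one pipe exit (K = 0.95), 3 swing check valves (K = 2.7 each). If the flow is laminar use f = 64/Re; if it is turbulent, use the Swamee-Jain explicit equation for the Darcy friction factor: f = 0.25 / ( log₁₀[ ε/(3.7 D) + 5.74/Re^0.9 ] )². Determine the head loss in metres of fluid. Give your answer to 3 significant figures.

Q = 185 L/min = 185/60000 = 0.003083 m³/s.
Cross-sectional area A = πD²/4 = π(0.082)²/4 = 0.005281 m²; mean velocity V = Q/A = 0.003083/0.005281 = 0.5839 m/s.
Reynolds number Re = ρVD/μ = 989 · 0.5839 · 0.082 / 0.000732 = 6.468e+04.
Re > 4000 → turbulent. Relative roughness ε/D = 0.000113/0.082 = 0.00138. Swamee-Jain: f = 0.25/(log₁₀[0.00138/3.7 + 5.74/6.468e+04^0.9])² = 0.25/(log₁₀[0.000372 + 0.000269])² = 0.25/(-3.193)² = 0.02452.
Total minor-loss coefficient ΣK = 2·0.4 + 1·0.95 + 3·2.7 = 9.85.
ΔP = [f·L/D + ΣK]·(ρV²/2) = [0.02452·1720/0.082 + 9.85]·(989·0.5839²/2) = [514.3 + 9.85]·168.6 = 8.836e+04 Pa.
Head loss h_f = ΔP/(ρg) = 8.836e+04/(989·9.81) = 9.11 m.

h_f ≈ 9.11 m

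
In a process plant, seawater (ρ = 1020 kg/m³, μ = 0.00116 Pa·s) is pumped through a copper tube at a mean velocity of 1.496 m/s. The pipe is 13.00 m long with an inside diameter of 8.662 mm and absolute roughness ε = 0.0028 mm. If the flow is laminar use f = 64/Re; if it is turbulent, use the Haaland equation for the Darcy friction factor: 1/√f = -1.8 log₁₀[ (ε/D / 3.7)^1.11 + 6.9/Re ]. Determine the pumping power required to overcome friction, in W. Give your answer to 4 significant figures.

P ≈ 4.563 W

Reynolds number Re = ρVD/μ = 1020 · 1.496 · 0.008662 / 0.00116 = 1.139e+04.
Re > 4000 → turbulent. Relative roughness ε/D = 2.8e-06/0.008662 = 0.000323. Haaland: 1/√f = -1.8 log₁₀[(0.000323/3.7)^1.11 + 6.9/1.139e+04] = -1.8 log₁₀[3.13e-05 + 0.000606] = 5.753, so f = 0.03022.
Darcy-Weisbach: ΔP = f(L/D)(ρV²/2) = 0.03022·(13/0.008662)·(1020·1.496²/2) = 0.03022·1501·1141 = 5.176e+04 Pa.
Q = V·A = 1.496·5.893e-05 = 8.816e-05 m³/s.
Pumping power P = QΔP = 8.816e-05·5.176e+04 = 4.5631 W = 4.563 W.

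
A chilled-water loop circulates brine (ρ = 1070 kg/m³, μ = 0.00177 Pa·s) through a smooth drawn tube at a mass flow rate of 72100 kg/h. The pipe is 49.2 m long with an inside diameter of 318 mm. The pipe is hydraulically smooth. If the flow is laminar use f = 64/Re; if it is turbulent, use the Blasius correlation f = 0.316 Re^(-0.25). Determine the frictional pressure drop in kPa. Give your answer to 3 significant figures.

ṁ = 72100 kg/h = 72100/3600 = 20.03 kg/s.
A = πD²/4 = π(0.318)²/4 = 0.07942 m²; mean velocity V = ṁ/(ρA) = 20.03/(1070 · 0.07942) = 0.2357 m/s.
Reynolds number Re = ρVD/μ = 1070 · 0.2357 · 0.318 / 0.00177 = 4.53e+04.
Re > 4000 → turbulent. Smooth-pipe (Blasius): f = 0.316 Re^(-0.25) = 0.316/(4.53e+04)^0.25 = 0.02166.
Darcy-Weisbach: ΔP = f(L/D)(ρV²/2) = 0.02166·(49.2/0.318)·(1070·0.2357²/2) = 0.02166·154.7·29.71 = 99.58 Pa.
ΔP = 99.58 Pa = 0.0996 kPa.

ΔP ≈ 0.0996 kPa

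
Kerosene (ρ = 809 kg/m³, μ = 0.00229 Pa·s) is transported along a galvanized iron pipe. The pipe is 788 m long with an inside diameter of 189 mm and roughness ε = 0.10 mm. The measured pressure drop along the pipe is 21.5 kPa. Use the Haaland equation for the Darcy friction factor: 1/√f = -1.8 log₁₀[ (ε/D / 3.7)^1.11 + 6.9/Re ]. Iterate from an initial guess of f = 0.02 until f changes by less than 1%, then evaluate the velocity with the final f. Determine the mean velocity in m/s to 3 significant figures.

V ≈ 0.756 m/s

Rearranging Darcy-Weisbach: V = √(2·ΔP·D/(f·L·ρ)). With ε/D = 0.0001/0.189 = 0.000529, iterate starting from f = 0.02:
  f = 0.02 → V = √(2·2.15e+04·0.189/(0.02·788·809)) = 0.7984 m/s; Re = ρVD/μ = 5.331e+04; f → 0.02211
  f = 0.02211 → V = 0.7594 m/s; Re = 5.07e+04; f → 0.02229
Converged (Δf/f < 1%). With the final f = 0.02229: V = √(2·2.15e+04·0.189/(0.02229·788·809)) = 0.7562 m/s.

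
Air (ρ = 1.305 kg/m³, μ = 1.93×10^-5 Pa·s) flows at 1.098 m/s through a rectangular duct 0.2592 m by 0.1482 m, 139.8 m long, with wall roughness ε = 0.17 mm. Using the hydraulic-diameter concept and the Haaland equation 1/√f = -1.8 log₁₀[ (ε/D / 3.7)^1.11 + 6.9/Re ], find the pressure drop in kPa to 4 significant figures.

ΔP ≈ 0.01726 kPa

Hydraulic diameter D_h = 4A/P = 4·(0.2592·0.1482)/(2·(0.2592+0.1482)) = 0.1537/0.8148 = 0.1886 m.
Re = ρVD_h/μ = 1.305·1.098·0.1886/1.93e-05 = 1.4e+04.
ε/D_h = 0.00017/0.1886 = 0.000901; Haaland gives 1/√f = -1.8 log₁₀[9.76e-05+0.000493] = 5.812, so f = 0.0296.
ΔP = f(L/D_h)(ρV²/2) = 0.0296·139.8/0.1886·0.7867 = 17.26 Pa.
ΔP = 0.01726 kPa.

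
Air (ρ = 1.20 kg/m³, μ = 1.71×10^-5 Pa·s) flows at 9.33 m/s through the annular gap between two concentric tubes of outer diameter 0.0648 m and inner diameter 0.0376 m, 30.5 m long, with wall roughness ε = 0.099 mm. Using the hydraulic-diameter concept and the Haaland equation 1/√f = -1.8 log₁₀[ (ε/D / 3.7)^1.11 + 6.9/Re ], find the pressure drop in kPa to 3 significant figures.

ΔP ≈ 1.92 kPa

Hydraulic diameter D_h = 4A/P = D_o - D_i = 0.0648 - 0.0376 = 0.0272 m.
Re = ρVD_h/μ = 1.2·9.33·0.0272/1.71e-05 = 1.781e+04.
ε/D_h = 9.9e-05/0.0272 = 0.00364; Haaland gives 1/√f = -1.8 log₁₀[0.000459+0.000387] = 5.53, so f = 0.0327.
ΔP = f(L/D_h)(ρV²/2) = 0.0327·30.5/0.0272·52.23 = 1915 Pa.
ΔP = 1.92 kPa.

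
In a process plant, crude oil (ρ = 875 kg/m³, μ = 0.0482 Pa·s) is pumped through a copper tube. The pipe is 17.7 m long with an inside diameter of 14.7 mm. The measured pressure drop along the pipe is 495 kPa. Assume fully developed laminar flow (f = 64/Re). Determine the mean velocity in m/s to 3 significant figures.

For laminar flow, f = 64/Re with Re = ρVD/μ, so Darcy-Weisbach reduces to ΔP = 32μLV/D². Solving for V: V = ΔP·D²/(32μL) = 4.95e+05·(0.0147)²/(32·0.0482·17.7) = 3.918 m/s.
Check: Re = ρVD/μ = 875·3.918·0.0147/0.0482 = 1046 < 2300, so the laminar assumption holds.

V ≈ 3.92 m/s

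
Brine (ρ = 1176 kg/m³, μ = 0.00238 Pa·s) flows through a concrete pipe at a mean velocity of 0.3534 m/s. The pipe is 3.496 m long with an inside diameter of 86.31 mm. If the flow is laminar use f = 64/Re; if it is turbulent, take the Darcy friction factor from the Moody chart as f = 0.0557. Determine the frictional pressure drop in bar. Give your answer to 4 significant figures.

Reynolds number Re = ρVD/μ = 1176 · 0.3534 · 0.08631 / 0.00238 = 1.507e+04.
Re > 4000 → turbulent; use the Moody-chart value f = 0.0557.
Darcy-Weisbach: ΔP = f(L/D)(ρV²/2) = 0.0557·(3.496/0.08631)·(1176·0.3534²/2) = 0.0557·40.51·73.44 = 165.7 Pa.
ΔP = 165.7 Pa = 0.001657 bar.

ΔP ≈ 0.001657 bar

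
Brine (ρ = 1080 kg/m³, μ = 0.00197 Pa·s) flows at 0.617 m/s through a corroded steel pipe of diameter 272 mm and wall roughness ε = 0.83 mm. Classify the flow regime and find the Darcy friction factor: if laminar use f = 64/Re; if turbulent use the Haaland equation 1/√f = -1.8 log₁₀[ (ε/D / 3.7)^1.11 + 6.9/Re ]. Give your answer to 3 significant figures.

Re = ρVD/μ = 1080·0.617·0.272/0.00197 = 9.201e+04.
Re > 4000 → turbulent. ε/D = 0.00083/0.272 = 0.00305; Haaland: 1/√f = -1.8 log₁₀[0.000378 + 7.5e-05] = 6.02, so f = 0.0276.

f ≈ 0.0276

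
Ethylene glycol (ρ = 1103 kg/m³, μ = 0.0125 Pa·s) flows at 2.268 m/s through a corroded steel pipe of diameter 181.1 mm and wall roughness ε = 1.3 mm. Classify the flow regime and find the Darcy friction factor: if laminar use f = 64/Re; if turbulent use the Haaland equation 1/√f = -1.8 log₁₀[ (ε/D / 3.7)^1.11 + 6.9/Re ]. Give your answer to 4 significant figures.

f ≈ 0.03588

Re = ρVD/μ = 1103·2.268·0.1811/0.0125 = 3.624e+04.
Re > 4000 → turbulent. ε/D = 0.0013/0.1811 = 0.00718; Haaland: 1/√f = -1.8 log₁₀[0.000976 + 0.00019] = 5.28, so f = 0.03588.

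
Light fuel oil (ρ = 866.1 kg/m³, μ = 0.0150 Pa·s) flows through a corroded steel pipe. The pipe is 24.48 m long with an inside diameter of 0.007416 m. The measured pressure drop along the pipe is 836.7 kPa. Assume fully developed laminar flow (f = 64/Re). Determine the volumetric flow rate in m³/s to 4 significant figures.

Q ≈ 1.692×10^-4 m³/s

For laminar flow, f = 64/Re with Re = ρVD/μ, so Darcy-Weisbach reduces to ΔP = 32μLV/D². Solving for V: V = ΔP·D²/(32μL) = 8.367e+05·(0.007416)²/(32·0.015·24.48) = 3.916 m/s.
Check: Re = ρVD/μ = 866.1·3.916·0.007416/0.015 = 1677 < 2300, so the laminar assumption holds.
Q = V·A = 3.916·(π/4·0.007416²) = 0.0001692 m³/s = 1.692×10^-4 m³/s.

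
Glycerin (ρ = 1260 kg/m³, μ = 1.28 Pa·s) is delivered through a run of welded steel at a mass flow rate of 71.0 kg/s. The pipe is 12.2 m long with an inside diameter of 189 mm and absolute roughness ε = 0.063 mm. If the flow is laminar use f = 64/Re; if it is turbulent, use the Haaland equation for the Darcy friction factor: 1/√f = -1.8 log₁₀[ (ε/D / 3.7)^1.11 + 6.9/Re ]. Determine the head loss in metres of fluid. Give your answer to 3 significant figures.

h_f ≈ 2.27 m

A = πD²/4 = π(0.189)²/4 = 0.02806 m²; mean velocity V = ṁ/(ρA) = 71/(1260 · 0.02806) = 2.009 m/s.
Reynolds number Re = ρVD/μ = 1260 · 2.009 · 0.189 / 1.28 = 373.7.
Re < 2300 → laminar flow, so f = 64/Re = 64/373.7 = 0.1713 (the turbulent correlation is not needed).
Darcy-Weisbach: ΔP = f(L/D)(ρV²/2) = 0.1713·(12.2/0.189)·(1260·2.009²/2) = 0.1713·64.55·2541 = 2.81e+04 Pa.
Head loss h_f = ΔP/(ρg) = 2.81e+04/(1260·9.81) = 2.27 m.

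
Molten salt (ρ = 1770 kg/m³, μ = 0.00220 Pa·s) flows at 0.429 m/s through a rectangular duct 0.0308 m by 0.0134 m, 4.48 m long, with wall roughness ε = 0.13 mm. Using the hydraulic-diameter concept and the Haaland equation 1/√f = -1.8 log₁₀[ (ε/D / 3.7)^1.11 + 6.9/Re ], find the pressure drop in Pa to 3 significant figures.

Hydraulic diameter D_h = 4A/P = 4·(0.0308·0.0134)/(2·(0.0308+0.0134)) = 0.001651/0.0884 = 0.01868 m.
Re = ρVD_h/μ = 1770·0.429·0.01868/0.0022 = 6446.
ε/D_h = 0.00013/0.01868 = 0.00696; Haaland gives 1/√f = -1.8 log₁₀[0.000943+0.00107] = 4.853, so f = 0.04246.
ΔP = f(L/D_h)(ρV²/2) = 0.04246·4.48/0.01868·162.9 = 1659 Pa.

ΔP ≈ 1660 Pa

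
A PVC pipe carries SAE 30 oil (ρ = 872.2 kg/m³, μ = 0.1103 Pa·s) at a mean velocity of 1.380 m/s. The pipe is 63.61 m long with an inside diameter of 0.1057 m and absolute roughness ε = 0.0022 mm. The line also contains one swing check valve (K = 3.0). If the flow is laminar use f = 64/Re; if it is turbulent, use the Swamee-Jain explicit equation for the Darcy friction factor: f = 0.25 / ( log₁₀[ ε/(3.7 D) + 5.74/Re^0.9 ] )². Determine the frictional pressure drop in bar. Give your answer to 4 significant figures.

ΔP ≈ 0.3022 bar

Reynolds number Re = ρVD/μ = 872.2 · 1.38 · 0.1057 / 0.11 = 1153.
Re < 2300 → laminar flow, so f = 64/Re = 64/1153 = 0.05549 (the turbulent correlation is not needed).
Total minor-loss coefficient ΣK = 1·3 = 3.
ΔP = [f·L/D + ΣK]·(ρV²/2) = [0.05549·63.61/0.1057 + 3]·(872.2·1.38²/2) = [33.39 + 3]·830.5 = 3.022e+04 Pa.
ΔP = 3.022e+04 Pa = 0.3022 bar.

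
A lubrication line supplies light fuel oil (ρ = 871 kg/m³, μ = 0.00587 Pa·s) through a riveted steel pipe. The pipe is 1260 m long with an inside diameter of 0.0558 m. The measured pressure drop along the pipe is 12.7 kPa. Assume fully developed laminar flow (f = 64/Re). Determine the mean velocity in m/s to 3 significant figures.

V ≈ 0.167 m/s

For laminar flow, f = 64/Re with Re = ρVD/μ, so Darcy-Weisbach reduces to ΔP = 32μLV/D². Solving for V: V = ΔP·D²/(32μL) = 1.27e+04·(0.0558)²/(32·0.00587·1260) = 0.1671 m/s.
Check: Re = ρVD/μ = 871·0.1671·0.0558/0.00587 = 1383 < 2300, so the laminar assumption holds.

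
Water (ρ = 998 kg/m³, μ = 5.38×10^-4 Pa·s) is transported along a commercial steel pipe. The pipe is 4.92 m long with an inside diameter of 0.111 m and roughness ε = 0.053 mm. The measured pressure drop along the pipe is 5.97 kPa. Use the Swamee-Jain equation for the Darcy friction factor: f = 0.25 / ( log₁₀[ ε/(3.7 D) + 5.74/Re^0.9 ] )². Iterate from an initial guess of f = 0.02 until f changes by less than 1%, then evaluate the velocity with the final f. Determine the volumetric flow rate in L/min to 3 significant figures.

Q ≈ 2300 L/min

Rearranging Darcy-Weisbach: V = √(2·ΔP·D/(f·L·ρ)). With ε/D = 5.3e-05/0.111 = 0.000477, iterate starting from f = 0.02:
  f = 0.02 → V = √(2·5970·0.111/(0.02·4.92·998)) = 3.674 m/s; Re = ρVD/μ = 7.564e+05; f → 0.01731
  f = 0.01731 → V = 3.949 m/s; Re = 8.131e+05; f → 0.01727
Converged (Δf/f < 1%). With the final f = 0.01727: V = √(2·5970·0.111/(0.01727·4.92·998)) = 3.954 m/s.
Q = V·A = 3.954·(π/4·0.111²) = 0.03826 m³/s = 2300 L/min.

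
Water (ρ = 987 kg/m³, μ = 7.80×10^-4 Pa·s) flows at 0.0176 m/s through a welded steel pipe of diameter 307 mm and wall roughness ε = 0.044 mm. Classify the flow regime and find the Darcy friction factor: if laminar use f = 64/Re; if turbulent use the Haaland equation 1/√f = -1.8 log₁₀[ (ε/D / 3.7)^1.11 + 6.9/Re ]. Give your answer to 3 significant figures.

Re = ρVD/μ = 987·0.0176·0.307/0.00078 = 6837.
Re > 4000 → turbulent. ε/D = 4.4e-05/0.307 = 0.000143; Haaland: 1/√f = -1.8 log₁₀[1.27e-05 + 0.00101] = 5.383, so f = 0.03451.

f ≈ 0.0345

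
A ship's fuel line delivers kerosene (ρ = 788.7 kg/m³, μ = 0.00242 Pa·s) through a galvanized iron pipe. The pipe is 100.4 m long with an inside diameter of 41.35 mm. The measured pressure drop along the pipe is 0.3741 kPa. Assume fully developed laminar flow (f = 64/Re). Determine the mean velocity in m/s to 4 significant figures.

For laminar flow, f = 64/Re with Re = ρVD/μ, so Darcy-Weisbach reduces to ΔP = 32μLV/D². Solving for V: V = ΔP·D²/(32μL) = 374.1·(0.04135)²/(32·0.00242·100.4) = 0.08227 m/s.
Check: Re = ρVD/μ = 788.7·0.08227·0.04135/0.00242 = 1109 < 2300, so the laminar assumption holds.

V ≈ 0.08227 m/s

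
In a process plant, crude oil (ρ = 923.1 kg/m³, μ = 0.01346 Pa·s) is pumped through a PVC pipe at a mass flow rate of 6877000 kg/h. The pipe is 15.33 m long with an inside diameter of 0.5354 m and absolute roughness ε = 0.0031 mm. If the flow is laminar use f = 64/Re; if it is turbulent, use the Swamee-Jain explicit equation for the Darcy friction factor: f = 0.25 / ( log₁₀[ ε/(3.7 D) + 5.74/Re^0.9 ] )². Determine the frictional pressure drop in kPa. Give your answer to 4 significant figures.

ṁ = 6877000 kg/h = 6877000/3600 = 1910 kg/s.
A = πD²/4 = π(0.5354)²/4 = 0.2251 m²; mean velocity V = ṁ/(ρA) = 1910/(923.1 · 0.2251) = 9.192 m/s.
Reynolds number Re = ρVD/μ = 923.1 · 9.192 · 0.5354 / 0.0135 = 3.375e+05.
Re > 4000 → turbulent. Relative roughness ε/D = 3.1e-06/0.5354 = 5.79e-06. Swamee-Jain: f = 0.25/(log₁₀[5.79e-06/3.7 + 5.74/3.375e+05^0.9])² = 0.25/(log₁₀[1.56e-06 + 6.07e-05])² = 0.25/(-4.205)² = 0.01414.
Darcy-Weisbach: ΔP = f(L/D)(ρV²/2) = 0.01414·(15.33/0.5354)·(923.1·9.192²/2) = 0.01414·28.63·3.9e+04 = 1.578e+04 Pa.
ΔP = 1.578e+04 Pa = 15.78 kPa.

ΔP ≈ 15.78 kPa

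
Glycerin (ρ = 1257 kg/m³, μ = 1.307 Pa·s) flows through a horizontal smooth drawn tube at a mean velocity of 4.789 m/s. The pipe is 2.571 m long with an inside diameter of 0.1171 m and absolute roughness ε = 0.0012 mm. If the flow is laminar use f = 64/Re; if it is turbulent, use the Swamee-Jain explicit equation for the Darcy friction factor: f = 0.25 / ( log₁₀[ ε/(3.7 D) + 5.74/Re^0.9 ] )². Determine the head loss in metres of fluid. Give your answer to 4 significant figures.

Reynolds number Re = ρVD/μ = 1257 · 4.789 · 0.1171 / 1.31 = 539.3.
Re < 2300 → laminar flow, so f = 64/Re = 64/539.3 = 0.1187 (the turbulent correlation is not needed).
Darcy-Weisbach: ΔP = f(L/D)(ρV²/2) = 0.1187·(2.571/0.1171)·(1257·4.789²/2) = 0.1187·21.96·1.441e+04 = 3.755e+04 Pa.
Head loss h_f = ΔP/(ρg) = 3.755e+04/(1257·9.81) = 3.045 m.

h_f ≈ 3.045 m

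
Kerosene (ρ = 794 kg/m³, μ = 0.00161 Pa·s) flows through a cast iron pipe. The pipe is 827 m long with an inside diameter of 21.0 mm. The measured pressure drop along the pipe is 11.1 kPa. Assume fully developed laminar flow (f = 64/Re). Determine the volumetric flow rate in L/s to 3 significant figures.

Q ≈ 0.0398 L/s

For laminar flow, f = 64/Re with Re = ρVD/μ, so Darcy-Weisbach reduces to ΔP = 32μLV/D². Solving for V: V = ΔP·D²/(32μL) = 1.11e+04·(0.021)²/(32·0.00161·827) = 0.1149 m/s.
Check: Re = ρVD/μ = 794·0.1149·0.021/0.00161 = 1190 < 2300, so the laminar assumption holds.
Q = V·A = 0.1149·(π/4·0.021²) = 3.979e-05 m³/s = 0.0398 L/s.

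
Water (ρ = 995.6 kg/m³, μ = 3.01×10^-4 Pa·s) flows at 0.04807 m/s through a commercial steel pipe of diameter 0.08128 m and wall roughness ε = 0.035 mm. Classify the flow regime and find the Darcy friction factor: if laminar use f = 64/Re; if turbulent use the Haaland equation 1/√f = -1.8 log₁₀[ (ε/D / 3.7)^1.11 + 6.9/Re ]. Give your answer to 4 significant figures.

f ≈ 0.02942

Re = ρVD/μ = 995.6·0.04807·0.08128/0.000301 = 1.292e+04.
Re > 4000 → turbulent. ε/D = 3.5e-05/0.08128 = 0.000431; Haaland: 1/√f = -1.8 log₁₀[4.3e-05 + 0.000534] = 5.83, so f = 0.02942.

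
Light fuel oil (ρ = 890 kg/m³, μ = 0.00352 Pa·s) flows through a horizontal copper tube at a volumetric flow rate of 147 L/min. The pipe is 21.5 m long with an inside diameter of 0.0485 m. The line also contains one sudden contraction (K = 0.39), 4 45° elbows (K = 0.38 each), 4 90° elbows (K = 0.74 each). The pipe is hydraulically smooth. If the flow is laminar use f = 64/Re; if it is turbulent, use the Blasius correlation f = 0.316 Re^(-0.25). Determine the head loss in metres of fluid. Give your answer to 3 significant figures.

h_f ≈ 1.55 m

Q = 147 L/min = 147/60000 = 0.00245 m³/s.
Cross-sectional area A = πD²/4 = π(0.0485)²/4 = 0.001847 m²; mean velocity V = Q/A = 0.00245/0.001847 = 1.326 m/s.
Reynolds number Re = ρVD/μ = 890 · 1.326 · 0.0485 / 0.00352 = 1.626e+04.
Re > 4000 → turbulent. Smooth-pipe (Blasius): f = 0.316 Re^(-0.25) = 0.316/(1.626e+04)^0.25 = 0.02798.
Total minor-loss coefficient ΣK = 1·0.39 + 4·0.38 + 4·0.74 = 4.87.
ΔP = [f·L/D + ΣK]·(ρV²/2) = [0.02798·21.5/0.0485 + 4.87]·(890·1.326²/2) = [12.4 + 4.87]·782.6 = 1.352e+04 Pa.
Head loss h_f = ΔP/(ρg) = 1.352e+04/(890·9.81) = 1.55 m.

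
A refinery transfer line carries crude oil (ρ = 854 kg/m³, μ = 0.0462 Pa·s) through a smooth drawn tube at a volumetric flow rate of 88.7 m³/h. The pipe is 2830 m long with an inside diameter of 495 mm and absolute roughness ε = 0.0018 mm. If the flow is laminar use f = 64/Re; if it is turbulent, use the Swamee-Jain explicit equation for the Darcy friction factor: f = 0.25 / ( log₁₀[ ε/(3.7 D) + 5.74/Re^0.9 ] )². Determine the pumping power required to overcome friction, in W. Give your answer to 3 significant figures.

P ≈ 53.9 W

Q = 88.7 m³/h = 88.7/3600 = 0.02464 m³/s.
Cross-sectional area A = πD²/4 = π(0.495)²/4 = 0.1924 m²; mean velocity V = Q/A = 0.02464/0.1924 = 0.128 m/s.
Reynolds number Re = ρVD/μ = 854 · 0.128 · 0.495 / 0.0462 = 1171.
Re < 2300 → laminar flow, so f = 64/Re = 64/1171 = 0.05463 (the turbulent correlation is not needed).
Darcy-Weisbach: ΔP = f(L/D)(ρV²/2) = 0.05463·(2830/0.495)·(854·0.128²/2) = 0.05463·5717·7 = 2186 Pa.
Pumping power P = QΔP = 0.02464·2186 = 53.87 W = 53.9 W.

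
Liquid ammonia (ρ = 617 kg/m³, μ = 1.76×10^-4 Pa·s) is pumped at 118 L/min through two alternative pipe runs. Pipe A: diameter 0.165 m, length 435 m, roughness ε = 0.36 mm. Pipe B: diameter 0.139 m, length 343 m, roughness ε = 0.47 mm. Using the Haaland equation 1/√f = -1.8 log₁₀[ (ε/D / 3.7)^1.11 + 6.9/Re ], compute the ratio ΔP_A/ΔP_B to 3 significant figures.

Pipe A: V = Q/A = 0.001967/0.02138 = 0.09198 m/s; Re = 5.32e+04; ε/D = 0.00218; Haaland → f = 0.02656; ΔP_A = f(L/D)(ρV²/2) = 182.7 Pa.
Pipe B: V = Q/A = 0.001967/0.01517 = 0.1296 m/s; Re = 6.315e+04; ε/D = 0.00338; Haaland → f = 0.0288; ΔP_B = f(L/D)(ρV²/2) = 368.2 Pa.
ΔP_A/ΔP_B = 182.7/368.2 = 0.496.

ΔP_A/ΔP_B ≈ 0.496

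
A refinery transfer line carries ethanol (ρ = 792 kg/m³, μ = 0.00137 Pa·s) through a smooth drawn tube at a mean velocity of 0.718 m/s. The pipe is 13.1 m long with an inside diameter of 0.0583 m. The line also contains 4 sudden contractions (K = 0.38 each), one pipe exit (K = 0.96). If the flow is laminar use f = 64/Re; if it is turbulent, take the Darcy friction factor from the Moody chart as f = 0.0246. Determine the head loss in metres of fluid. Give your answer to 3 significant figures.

Reynolds number Re = ρVD/μ = 792 · 0.718 · 0.0583 / 0.00137 = 2.42e+04.
Re > 4000 → turbulent; use the Moody-chart value f = 0.0246.
Total minor-loss coefficient ΣK = 4·0.38 + 1·0.96 = 2.48.
ΔP = [f·L/D + ΣK]·(ρV²/2) = [0.0246·13.1/0.0583 + 2.48]·(792·0.718²/2) = [5.528 + 2.48]·204.1 = 1635 Pa.
Head loss h_f = ΔP/(ρg) = 1635/(792·9.81) = 0.210 m.

h_f ≈ 0.210 m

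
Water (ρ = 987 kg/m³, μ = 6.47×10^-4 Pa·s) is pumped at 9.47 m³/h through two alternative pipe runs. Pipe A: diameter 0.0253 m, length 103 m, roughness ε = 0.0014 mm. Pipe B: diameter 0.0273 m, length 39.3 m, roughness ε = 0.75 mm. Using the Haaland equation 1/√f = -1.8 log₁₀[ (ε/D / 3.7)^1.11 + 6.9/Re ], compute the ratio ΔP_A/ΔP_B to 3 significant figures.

Pipe A: V = Q/A = 0.002631/0.0005027 = 5.233 m/s; Re = 2.02e+05; ε/D = 5.53e-05; Haaland → f = 0.01584; ΔP_A = f(L/D)(ρV²/2) = 8.715e+05 Pa.
Pipe B: V = Q/A = 0.002631/0.0005853 = 4.494 m/s; Re = 1.872e+05; ε/D = 0.0275; Haaland → f = 0.05542; ΔP_B = f(L/D)(ρV²/2) = 7.952e+05 Pa.
ΔP_A/ΔP_B = 8.715e+05/7.952e+05 = 1.10.

ΔP_A/ΔP_B ≈ 1.10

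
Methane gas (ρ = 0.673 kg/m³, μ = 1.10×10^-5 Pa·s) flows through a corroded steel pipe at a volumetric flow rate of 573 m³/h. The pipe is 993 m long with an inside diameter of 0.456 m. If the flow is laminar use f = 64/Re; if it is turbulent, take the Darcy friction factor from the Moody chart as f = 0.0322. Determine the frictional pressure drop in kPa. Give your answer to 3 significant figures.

ΔP ≈ 0.0224 kPa

Q = 573 m³/h = 573/3600 = 0.1592 m³/s.
Cross-sectional area A = πD²/4 = π(0.456)²/4 = 0.1633 m²; mean velocity V = Q/A = 0.1592/0.1633 = 0.9746 m/s.
Reynolds number Re = ρVD/μ = 0.673 · 0.9746 · 0.456 / 1.1e-05 = 2.719e+04.
Re > 4000 → turbulent; use the Moody-chart value f = 0.0322.
Darcy-Weisbach: ΔP = f(L/D)(ρV²/2) = 0.0322·(993/0.456)·(0.673·0.9746²/2) = 0.0322·2178·0.3196 = 22.41 Pa.
ΔP = 22.41 Pa = 0.0224 kPa.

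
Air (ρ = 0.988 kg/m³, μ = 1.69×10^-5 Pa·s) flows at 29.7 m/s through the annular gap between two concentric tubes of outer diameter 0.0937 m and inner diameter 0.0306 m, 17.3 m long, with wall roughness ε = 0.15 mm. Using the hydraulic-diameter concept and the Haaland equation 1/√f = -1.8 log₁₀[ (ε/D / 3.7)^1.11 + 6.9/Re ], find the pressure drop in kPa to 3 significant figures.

Hydraulic diameter D_h = 4A/P = D_o - D_i = 0.0937 - 0.0306 = 0.0631 m.
Re = ρVD_h/μ = 0.988·29.7·0.0631/1.69e-05 = 1.096e+05.
ε/D_h = 0.00015/0.0631 = 0.00238; Haaland gives 1/√f = -1.8 log₁₀[0.000286+6.3e-05] = 6.222, so f = 0.02583.
ΔP = f(L/D_h)(ρV²/2) = 0.02583·17.3/0.0631·435.8 = 3086 Pa.
ΔP = 3.09 kPa.

ΔP ≈ 3.09 kPa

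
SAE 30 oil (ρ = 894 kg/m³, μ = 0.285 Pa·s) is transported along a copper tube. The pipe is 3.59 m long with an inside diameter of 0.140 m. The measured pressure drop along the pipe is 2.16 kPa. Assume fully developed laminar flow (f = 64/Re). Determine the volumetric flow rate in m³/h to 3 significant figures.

Q ≈ 71.7 m³/h

For laminar flow, f = 64/Re with Re = ρVD/μ, so Darcy-Weisbach reduces to ΔP = 32μLV/D². Solving for V: V = ΔP·D²/(32μL) = 2160·(0.14)²/(32·0.285·3.59) = 1.293 m/s.
Check: Re = ρVD/μ = 894·1.293·0.14/0.285 = 567.9 < 2300, so the laminar assumption holds.
Q = V·A = 1.293·(π/4·0.14²) = 0.01991 m³/s = 71.7 m³/h.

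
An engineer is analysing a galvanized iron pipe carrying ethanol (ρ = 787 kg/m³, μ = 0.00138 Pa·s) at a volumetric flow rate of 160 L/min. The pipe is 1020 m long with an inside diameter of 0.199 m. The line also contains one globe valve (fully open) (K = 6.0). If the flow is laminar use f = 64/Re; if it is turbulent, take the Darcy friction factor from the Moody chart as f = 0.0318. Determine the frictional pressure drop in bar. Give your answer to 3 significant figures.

Q = 160 L/min = 160/60000 = 0.002667 m³/s.
Cross-sectional area A = πD²/4 = π(0.199)²/4 = 0.0311 m²; mean velocity V = Q/A = 0.002667/0.0311 = 0.08574 m/s.
Reynolds number Re = ρVD/μ = 787 · 0.08574 · 0.199 / 0.00138 = 9730.
Re > 4000 → turbulent; use the Moody-chart value f = 0.0318.
Total minor-loss coefficient ΣK = 1·6 = 6.
ΔP = [f·L/D + ΣK]·(ρV²/2) = [0.0318·1020/0.199 + 6]·(787·0.08574²/2) = [163 + 6]·2.893 = 488.8 Pa.
ΔP = 488.8 Pa = 0.00489 bar.

ΔP ≈ 0.00489 bar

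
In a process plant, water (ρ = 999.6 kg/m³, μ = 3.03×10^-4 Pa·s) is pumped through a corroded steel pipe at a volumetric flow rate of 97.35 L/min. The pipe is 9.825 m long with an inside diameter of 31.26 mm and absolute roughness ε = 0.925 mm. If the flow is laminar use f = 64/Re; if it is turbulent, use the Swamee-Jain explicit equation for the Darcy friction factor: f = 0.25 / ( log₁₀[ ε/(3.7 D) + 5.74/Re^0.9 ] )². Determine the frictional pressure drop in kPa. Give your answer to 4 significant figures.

ΔP ≈ 40.10 kPa

Q = 97.35 L/min = 97.35/60000 = 0.001622 m³/s.
Cross-sectional area A = πD²/4 = π(0.03126)²/4 = 0.0007675 m²; mean velocity V = Q/A = 0.001622/0.0007675 = 2.114 m/s.
Reynolds number Re = ρVD/μ = 999.6 · 2.114 · 0.03126 / 0.000303 = 2.18e+05.
Re > 4000 → turbulent. Relative roughness ε/D = 0.000925/0.03126 = 0.0296. Swamee-Jain: f = 0.25/(log₁₀[0.0296/3.7 + 5.74/2.18e+05^0.9])² = 0.25/(log₁₀[0.008 + 9e-05])² = 0.25/(-2.092)² = 0.05711.
Darcy-Weisbach: ΔP = f(L/D)(ρV²/2) = 0.05711·(9.825/0.03126)·(999.6·2.114²/2) = 0.05711·314.3·2234 = 4.01e+04 Pa.
ΔP = 4.01e+04 Pa = 40.10 kPa.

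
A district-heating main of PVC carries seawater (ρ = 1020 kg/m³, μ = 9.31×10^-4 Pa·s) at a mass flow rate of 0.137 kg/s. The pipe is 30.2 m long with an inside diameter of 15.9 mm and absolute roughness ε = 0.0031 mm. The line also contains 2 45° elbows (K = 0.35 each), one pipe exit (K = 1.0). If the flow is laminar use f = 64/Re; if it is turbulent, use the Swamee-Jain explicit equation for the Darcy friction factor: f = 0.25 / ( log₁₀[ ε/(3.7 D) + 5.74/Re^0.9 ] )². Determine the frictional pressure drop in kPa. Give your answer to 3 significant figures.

ΔP ≈ 13.7 kPa

A = πD²/4 = π(0.0159)²/4 = 0.0001986 m²; mean velocity V = ṁ/(ρA) = 0.137/(1020 · 0.0001986) = 0.6765 m/s.
Reynolds number Re = ρVD/μ = 1020 · 0.6765 · 0.0159 / 0.000931 = 1.178e+04.
Re > 4000 → turbulent. Relative roughness ε/D = 3.1e-06/0.0159 = 0.000195. Swamee-Jain: f = 0.25/(log₁₀[0.000195/3.7 + 5.74/1.178e+04^0.9])² = 0.25/(log₁₀[5.27e-05 + 0.00124])² = 0.25/(-2.887)² = 0.02999.
Total minor-loss coefficient ΣK = 2·0.35 + 1·1 = 1.7.
ΔP = [f·L/D + ΣK]·(ρV²/2) = [0.02999·30.2/0.0159 + 1.7]·(1020·0.6765²/2) = [56.96 + 1.7]·233.4 = 1.369e+04 Pa.
ΔP = 1.369e+04 Pa = 13.7 kPa.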